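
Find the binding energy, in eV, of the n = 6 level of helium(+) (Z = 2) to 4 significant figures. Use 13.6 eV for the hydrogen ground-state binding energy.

E_n = −13.6 Z²/n² = −54.40/n² eV for Z = 2.
E_6 = −54.40/36 = −1.511 eV, so ionization (to E = 0) requires 1.511 eV.

1.511 eV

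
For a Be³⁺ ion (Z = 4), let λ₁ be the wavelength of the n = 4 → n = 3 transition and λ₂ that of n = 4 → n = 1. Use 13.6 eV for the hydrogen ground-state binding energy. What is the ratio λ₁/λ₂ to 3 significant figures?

λ ∝ 1/ΔE ∝ 1/(1/n_f² − 1/n_i²), and the Z² and hc factors cancel in the ratio.
λ₁/λ₂ = (1/1² − 1/4²)/(1/3² − 1/4²) = 0.9375/0.04861 = 19.3.

19.3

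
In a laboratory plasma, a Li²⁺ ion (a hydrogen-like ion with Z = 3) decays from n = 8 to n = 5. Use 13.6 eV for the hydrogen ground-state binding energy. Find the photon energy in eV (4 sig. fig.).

2.984 eV

The Bohr energies scale as Z², so for Z = 3: E_n = −122.4/n² eV.
E_8 = −122.4/64 = −1.913 eV and E_5 = −122.4/25 = −4.896 eV.
The photon energy is |E_8 − E_5| = 2.984 eV.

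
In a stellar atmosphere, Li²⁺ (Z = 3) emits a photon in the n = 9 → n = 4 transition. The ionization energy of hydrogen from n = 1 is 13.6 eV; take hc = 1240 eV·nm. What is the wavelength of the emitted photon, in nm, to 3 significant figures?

For Z = 3 the level energies scale as Z², so the effective Rydberg energy is 13.6 × 9 = 122.4 eV.
ΔE = 122.4 × (1/4² − 1/9²) = 122.4 × 0.05015 = 6.139 eV.
λ = hc/ΔE = 1240 / 6.139 = 202 nm.

202 nm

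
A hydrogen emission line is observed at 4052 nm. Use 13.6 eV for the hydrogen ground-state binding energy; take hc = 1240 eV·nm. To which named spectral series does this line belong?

Brackett

ΔE = 1240/4052 = 0.3060 eV.
This matches 13.6 × (1/4² − 1/5²), so n_f = 4: the Brackett series.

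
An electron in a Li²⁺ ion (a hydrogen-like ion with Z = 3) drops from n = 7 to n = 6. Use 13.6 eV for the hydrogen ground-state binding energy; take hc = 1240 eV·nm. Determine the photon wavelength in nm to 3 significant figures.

1370 nm

For Z = 3 the level energies scale as Z², so the effective Rydberg energy is 13.6 × 9 = 122.4 eV.
ΔE = 122.4 × (1/6² − 1/7²) = 122.4 × 0.007370 = 0.9020 eV.
λ = hc/ΔE = 1240 / 0.9020 = 1370 nm.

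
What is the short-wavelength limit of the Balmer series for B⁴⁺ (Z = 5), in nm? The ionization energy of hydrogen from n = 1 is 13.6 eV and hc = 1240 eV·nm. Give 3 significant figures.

The Balmer series has lower level n_f = 2; the series limit corresponds to n_i → ∞.
ΔE_max = 13.6 × 25 / 2² = 85.00 eV.
λ_min = 1240 / 85.00 = 14.6 nm.

14.6 nm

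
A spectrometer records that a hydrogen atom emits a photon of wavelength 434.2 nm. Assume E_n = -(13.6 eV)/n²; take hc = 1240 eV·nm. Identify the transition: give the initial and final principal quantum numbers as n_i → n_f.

n_i = 5, n_f = 2

The photon energy is ΔE = hc/λ = 1240 / 434.2 = 2.856 eV.
With Z = 1, ΔE = 13.60 × (1/n_f² − 1/n_i²), so 1/n_f² − 1/n_i² = 0.2100.
Trying n_f = 2 gives 1/n_i² = 0.04001, i.e. n_i ≈ 5; this pair matches.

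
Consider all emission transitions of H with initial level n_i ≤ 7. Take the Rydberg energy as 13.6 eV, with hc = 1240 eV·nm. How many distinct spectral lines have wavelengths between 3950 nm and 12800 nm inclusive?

4

Enumerate all n_i → n_f pairs with 1 ≤ n_f < n_i ≤ 7 and compute λ = 1240 / [13.6·1·(1/n_f² − 1/n_i²)].
Lines falling in [3950, 12800] nm: 5→4 (4052 nm), 7→5 (4654 nm), 6→5 (7460 nm), 7→6 (12370 nm).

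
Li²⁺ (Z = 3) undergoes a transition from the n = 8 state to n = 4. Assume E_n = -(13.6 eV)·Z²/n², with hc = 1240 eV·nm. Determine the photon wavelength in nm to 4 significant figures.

216.1 nm

For Z = 3 the level energies scale as Z², so the effective Rydberg energy is 13.6 × 9 = 122.4 eV.
ΔE = 122.4 × (1/4² − 1/8²) = 122.4 × 0.04688 = 5.738 eV.
λ = hc/ΔE = 1240 / 5.738 = 216.1 nm.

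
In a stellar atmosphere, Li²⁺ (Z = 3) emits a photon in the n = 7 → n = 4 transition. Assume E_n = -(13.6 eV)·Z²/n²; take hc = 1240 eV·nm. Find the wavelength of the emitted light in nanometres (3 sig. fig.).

For Z = 3 the level energies scale as Z², so the effective Rydberg energy is 13.6 × 9 = 122.4 eV.
ΔE = 122.4 × (1/4² − 1/7²) = 122.4 × 0.04209 = 5.152 eV.
λ = hc/ΔE = 1240 / 5.152 = 241 nm.

241 nm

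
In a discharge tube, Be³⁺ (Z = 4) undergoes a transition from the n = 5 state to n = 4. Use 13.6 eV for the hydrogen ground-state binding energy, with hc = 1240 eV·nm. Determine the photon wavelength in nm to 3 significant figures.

253 nm

For Z = 4 the level energies scale as Z², so the effective Rydberg energy is 13.6 × 16 = 217.6 eV.
ΔE = 217.6 × (1/4² − 1/5²) = 217.6 × 0.02250 = 4.896 eV.
λ = hc/ΔE = 1240 / 4.896 = 253 nm.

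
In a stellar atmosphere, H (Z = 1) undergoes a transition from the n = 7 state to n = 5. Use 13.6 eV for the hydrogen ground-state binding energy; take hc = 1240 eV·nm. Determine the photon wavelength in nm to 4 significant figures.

4654 nm

ΔE = 13.60 × (1/5² − 1/7²) = 13.60 × 0.01959 = 0.2664 eV.
λ = hc/ΔE = 1240 / 0.2664 = 4654 nm.
This line belongs to the Pfund series.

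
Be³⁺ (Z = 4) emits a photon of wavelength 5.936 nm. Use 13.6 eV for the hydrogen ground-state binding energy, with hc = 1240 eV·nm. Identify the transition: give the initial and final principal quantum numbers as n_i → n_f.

n_i = 5, n_f = 1

The photon energy is ΔE = hc/λ = 1240 / 5.936 = 208.9 eV.
With Z = 4, ΔE = 217.6 × (1/n_f² − 1/n_i²), so 1/n_f² − 1/n_i² = 0.9600.
Trying n_f = 1 gives 1/n_i² = 0.04001, i.e. n_i ≈ 5; this pair matches.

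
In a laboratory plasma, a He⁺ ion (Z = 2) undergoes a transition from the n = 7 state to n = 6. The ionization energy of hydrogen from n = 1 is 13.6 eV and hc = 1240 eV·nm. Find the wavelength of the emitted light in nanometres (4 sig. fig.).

3093 nm

For Z = 2 the level energies scale as Z², so the effective Rydberg energy is 13.6 × 4 = 54.40 eV.
ΔE = 54.40 × (1/6² − 1/7²) = 54.40 × 0.007370 = 0.4009 eV.
λ = hc/ΔE = 1240 / 0.4009 = 3093 nm.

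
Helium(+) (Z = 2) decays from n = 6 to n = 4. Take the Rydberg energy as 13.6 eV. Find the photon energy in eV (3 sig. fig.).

The Bohr energies scale as Z², so for Z = 2: E_n = −54.40/n² eV.
E_6 = −54.40/36 = −1.511 eV and E_4 = −54.40/16 = −3.400 eV.
The photon energy is |E_6 − E_4| = 1.89 eV.

1.89 eV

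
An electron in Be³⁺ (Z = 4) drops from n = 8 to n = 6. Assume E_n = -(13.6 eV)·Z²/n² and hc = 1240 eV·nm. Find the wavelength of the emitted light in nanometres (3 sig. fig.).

For Z = 4 the level energies scale as Z², so the effective Rydberg energy is 13.6 × 16 = 217.6 eV.
ΔE = 217.6 × (1/6² − 1/8²) = 217.6 × 0.01215 = 2.644 eV.
λ = hc/ΔE = 1240 / 2.644 = 469 nm.

469 nm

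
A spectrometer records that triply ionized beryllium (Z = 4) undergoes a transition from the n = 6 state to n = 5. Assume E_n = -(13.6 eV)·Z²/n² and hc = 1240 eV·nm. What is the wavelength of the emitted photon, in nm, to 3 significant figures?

466 nm

For Z = 4 the level energies scale as Z², so the effective Rydberg energy is 13.6 × 16 = 217.6 eV.
ΔE = 217.6 × (1/5² − 1/6²) = 217.6 × 0.01222 = 2.660 eV.
λ = hc/ΔE = 1240 / 2.660 = 466 nm.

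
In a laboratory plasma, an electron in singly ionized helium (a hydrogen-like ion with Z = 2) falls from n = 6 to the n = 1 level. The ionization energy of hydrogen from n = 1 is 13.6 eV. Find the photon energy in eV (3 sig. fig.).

52.9 eV

The Bohr energies scale as Z², so for Z = 2: E_n = −54.40/n² eV.
E_6 = −54.40/36 = −1.511 eV and E_1 = −54.40/1 = −54.40 eV.
The photon energy is |E_6 − E_1| = 52.9 eV.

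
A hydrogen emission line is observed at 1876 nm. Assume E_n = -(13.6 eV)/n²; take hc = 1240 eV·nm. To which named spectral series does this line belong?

ΔE = 1240/1876 = 0.6610 eV.
This matches 13.6 × (1/3² − 1/4²), so n_f = 3: the Paschen series.

Paschen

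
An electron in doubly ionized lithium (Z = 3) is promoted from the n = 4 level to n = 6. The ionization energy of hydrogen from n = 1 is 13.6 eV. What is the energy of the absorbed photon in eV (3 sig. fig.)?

The Bohr energies scale as Z², so for Z = 3: E_n = −122.4/n² eV.
E_6 = −122.4/36 = −3.400 eV and E_4 = −122.4/16 = −7.650 eV.
The photon energy is |E_6 − E_4| = 4.25 eV.

4.25 eV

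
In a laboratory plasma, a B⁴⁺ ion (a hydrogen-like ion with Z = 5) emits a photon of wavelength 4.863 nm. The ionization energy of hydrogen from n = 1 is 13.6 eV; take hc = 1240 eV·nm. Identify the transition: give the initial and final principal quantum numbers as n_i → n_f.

n_i = 2, n_f = 1

The photon energy is ΔE = hc/λ = 1240 / 4.863 = 255.0 eV.
With Z = 5, ΔE = 340.0 × (1/n_f² − 1/n_i²), so 1/n_f² − 1/n_i² = 0.7500.
Trying n_f = 1 gives 1/n_i² = 0.2500, i.e. n_i ≈ 2; this pair matches.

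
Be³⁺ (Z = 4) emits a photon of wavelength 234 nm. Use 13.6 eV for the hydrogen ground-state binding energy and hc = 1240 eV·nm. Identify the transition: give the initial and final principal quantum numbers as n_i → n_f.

The photon energy is ΔE = hc/λ = 1240 / 234 = 5.299 eV.
With Z = 4, ΔE = 217.6 × (1/n_f² − 1/n_i²), so 1/n_f² − 1/n_i² = 0.02435.
Trying n_f = 5 gives 1/n_i² = 0.01565, i.e. n_i ≈ 8; this pair matches.

n_i = 8, n_f = 5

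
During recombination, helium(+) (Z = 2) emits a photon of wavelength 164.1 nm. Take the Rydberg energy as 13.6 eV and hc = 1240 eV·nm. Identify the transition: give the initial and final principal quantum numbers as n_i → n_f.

n_i = 3, n_f = 2

The photon energy is ΔE = hc/λ = 1240 / 164.1 = 7.556 eV.
With Z = 2, ΔE = 54.40 × (1/n_f² − 1/n_i²), so 1/n_f² − 1/n_i² = 0.1389.
Trying n_f = 2 gives 1/n_i² = 0.1111, i.e. n_i ≈ 3; this pair matches.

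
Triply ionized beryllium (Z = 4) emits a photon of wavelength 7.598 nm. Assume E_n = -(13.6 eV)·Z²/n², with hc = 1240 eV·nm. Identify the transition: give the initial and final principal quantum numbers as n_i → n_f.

n_i = 2, n_f = 1

The photon energy is ΔE = hc/λ = 1240 / 7.598 = 163.2 eV.
With Z = 4, ΔE = 217.6 × (1/n_f² − 1/n_i²), so 1/n_f² − 1/n_i² = 0.7500.
Trying n_f = 1 gives 1/n_i² = 0.2500, i.e. n_i ≈ 2; this pair matches.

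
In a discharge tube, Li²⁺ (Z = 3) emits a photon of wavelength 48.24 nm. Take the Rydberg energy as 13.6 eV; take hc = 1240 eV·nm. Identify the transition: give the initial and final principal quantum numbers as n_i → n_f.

n_i = 5, n_f = 2

The photon energy is ΔE = hc/λ = 1240 / 48.24 = 25.70 eV.
With Z = 3, ΔE = 122.4 × (1/n_f² − 1/n_i²), so 1/n_f² − 1/n_i² = 0.2100.
Trying n_f = 2 gives 1/n_i² = 0.03999, i.e. n_i ≈ 5; this pair matches.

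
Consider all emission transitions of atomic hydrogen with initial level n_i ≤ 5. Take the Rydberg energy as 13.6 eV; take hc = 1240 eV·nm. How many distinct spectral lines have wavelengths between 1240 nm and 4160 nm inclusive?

3

Enumerate all n_i → n_f pairs with 1 ≤ n_f < n_i ≤ 5 and compute λ = 1240 / [13.6·1·(1/n_f² − 1/n_i²)].
Lines falling in [1240, 4160] nm: 5→3 (1282 nm), 4→3 (1876 nm), 5→4 (4052 nm).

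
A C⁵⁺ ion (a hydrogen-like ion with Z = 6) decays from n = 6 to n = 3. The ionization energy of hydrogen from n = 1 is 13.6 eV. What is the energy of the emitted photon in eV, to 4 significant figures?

The Bohr energies scale as Z², so for Z = 6: E_n = −489.6/n² eV.
E_6 = −489.6/36 = −13.60 eV and E_3 = −489.6/9 = −54.40 eV.
The photon energy is |E_6 − E_3| = 40.80 eV.

40.80 eV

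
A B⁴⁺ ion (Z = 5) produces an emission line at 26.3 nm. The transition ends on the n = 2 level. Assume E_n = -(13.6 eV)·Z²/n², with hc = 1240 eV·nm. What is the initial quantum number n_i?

n_i = 3

The photon energy is ΔE = hc/λ = 1240 / 26.3 = 47.15 eV.
With Z = 5, ΔE = 340.0 × (1/n_f² − 1/n_i²), so 1/n_f² − 1/n_i² = 0.1387.
With n_f = 2: 1/n_i² = 1/4 − 0.1387 = 0.1113, so n_i ≈ 3.00.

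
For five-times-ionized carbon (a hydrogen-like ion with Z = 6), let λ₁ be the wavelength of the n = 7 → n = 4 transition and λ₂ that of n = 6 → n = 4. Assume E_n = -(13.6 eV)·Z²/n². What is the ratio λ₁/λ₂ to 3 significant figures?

0.825

λ ∝ 1/ΔE ∝ 1/(1/n_f² − 1/n_i²), and the Z² and hc factors cancel in the ratio.
λ₁/λ₂ = (1/4² − 1/6²)/(1/4² − 1/7²) = 0.03472/0.04209 = 0.825.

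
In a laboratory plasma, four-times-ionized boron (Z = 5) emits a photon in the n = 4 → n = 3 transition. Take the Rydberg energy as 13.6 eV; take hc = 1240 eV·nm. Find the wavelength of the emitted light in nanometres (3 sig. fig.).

75.0 nm

For Z = 5 the level energies scale as Z², so the effective Rydberg energy is 13.6 × 25 = 340.0 eV.
ΔE = 340.0 × (1/3² − 1/4²) = 340.0 × 0.04861 = 16.53 eV.
λ = hc/ΔE = 1240 / 16.53 = 75.0 nm.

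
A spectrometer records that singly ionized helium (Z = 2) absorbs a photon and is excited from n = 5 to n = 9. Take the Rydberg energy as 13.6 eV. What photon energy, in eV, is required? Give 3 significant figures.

The Bohr energies scale as Z², so for Z = 2: E_n = −54.40/n² eV.
E_9 = −54.40/81 = −0.6716 eV and E_5 = −54.40/25 = −2.176 eV.
The photon energy is |E_9 − E_5| = 1.50 eV.

1.50 eV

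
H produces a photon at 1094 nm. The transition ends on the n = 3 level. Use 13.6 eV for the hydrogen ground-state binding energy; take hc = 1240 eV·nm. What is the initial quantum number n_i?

The photon energy is ΔE = hc/λ = 1240 / 1094 = 1.133 eV.
With Z = 1, ΔE = 13.60 × (1/n_f² − 1/n_i²), so 1/n_f² − 1/n_i² = 0.08334.
With n_f = 3: 1/n_i² = 1/9 − 0.08334 = 0.02777, so n_i ≈ 6.00.

n_i = 6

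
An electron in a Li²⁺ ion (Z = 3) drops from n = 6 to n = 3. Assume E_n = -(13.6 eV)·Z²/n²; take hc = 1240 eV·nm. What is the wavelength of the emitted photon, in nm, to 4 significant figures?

121.6 nm

For Z = 3 the level energies scale as Z², so the effective Rydberg energy is 13.6 × 9 = 122.4 eV.
ΔE = 122.4 × (1/3² − 1/6²) = 122.4 × 0.08333 = 10.20 eV.
λ = hc/ΔE = 1240 / 10.20 = 121.6 nm.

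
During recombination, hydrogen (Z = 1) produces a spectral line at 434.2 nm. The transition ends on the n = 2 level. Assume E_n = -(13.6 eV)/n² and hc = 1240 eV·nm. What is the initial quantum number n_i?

n_i = 5

The photon energy is ΔE = hc/λ = 1240 / 434.2 = 2.856 eV.
With Z = 1, ΔE = 13.60 × (1/n_f² − 1/n_i²), so 1/n_f² − 1/n_i² = 0.2100.
With n_f = 2: 1/n_i² = 1/4 − 0.2100 = 0.04001, so n_i ≈ 5.00.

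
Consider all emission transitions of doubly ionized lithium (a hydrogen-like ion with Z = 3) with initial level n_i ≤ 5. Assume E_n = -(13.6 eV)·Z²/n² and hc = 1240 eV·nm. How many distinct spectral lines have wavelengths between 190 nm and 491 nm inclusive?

2

Enumerate all n_i → n_f pairs with 1 ≤ n_f < n_i ≤ 5 and compute λ = 1240 / [13.6·9·(1/n_f² − 1/n_i²)].
Lines falling in [190, 491] nm: 4→3 (208.4 nm), 5→4 (450.3 nm).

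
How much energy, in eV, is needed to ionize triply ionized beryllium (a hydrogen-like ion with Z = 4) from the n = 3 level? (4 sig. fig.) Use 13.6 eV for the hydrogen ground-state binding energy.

E_n = −13.6 Z²/n² = −217.6/n² eV for Z = 4.
E_3 = −217.6/9 = −24.18 eV, so ionization (to E = 0) requires 24.18 eV.

24.18 eV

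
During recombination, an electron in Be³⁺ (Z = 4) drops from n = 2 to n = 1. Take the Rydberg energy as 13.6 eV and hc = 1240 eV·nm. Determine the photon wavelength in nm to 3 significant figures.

For Z = 4 the level energies scale as Z², so the effective Rydberg energy is 13.6 × 16 = 217.6 eV.
ΔE = 217.6 × (1/1² − 1/2²) = 217.6 × 0.7500 = 163.2 eV.
λ = hc/ΔE = 1240 / 163.2 = 7.60 nm.

7.60 nm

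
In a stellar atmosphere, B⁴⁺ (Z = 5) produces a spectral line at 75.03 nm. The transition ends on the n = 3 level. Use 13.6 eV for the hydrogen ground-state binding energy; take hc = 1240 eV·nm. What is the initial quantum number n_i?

The photon energy is ΔE = hc/λ = 1240 / 75.03 = 16.53 eV.
With Z = 5, ΔE = 340.0 × (1/n_f² − 1/n_i²), so 1/n_f² − 1/n_i² = 0.04861.
With n_f = 3: 1/n_i² = 1/9 − 0.04861 = 0.06250, so n_i ≈ 4.00.

n_i = 4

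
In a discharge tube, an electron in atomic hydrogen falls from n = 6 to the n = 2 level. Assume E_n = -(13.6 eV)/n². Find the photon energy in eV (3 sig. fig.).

3.02 eV

E_6 = −13.60/36 = −0.3778 eV and E_2 = −13.60/4 = −3.400 eV.
The photon energy is |E_6 − E_2| = 3.02 eV.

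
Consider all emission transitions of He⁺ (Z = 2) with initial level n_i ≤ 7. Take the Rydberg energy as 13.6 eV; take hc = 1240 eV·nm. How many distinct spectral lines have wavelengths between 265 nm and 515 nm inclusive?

3

Enumerate all n_i → n_f pairs with 1 ≤ n_f < n_i ≤ 7 and compute λ = 1240 / [13.6·4·(1/n_f² − 1/n_i²)].
Lines falling in [265, 515] nm: 6→3 (273.5 nm), 5→3 (320.5 nm), 4→3 (468.9 nm).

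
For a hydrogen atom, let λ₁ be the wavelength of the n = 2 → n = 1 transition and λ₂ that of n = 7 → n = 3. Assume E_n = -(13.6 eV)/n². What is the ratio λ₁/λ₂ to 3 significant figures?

λ ∝ 1/ΔE ∝ 1/(1/n_f² − 1/n_i²), and the Z² and hc factors cancel in the ratio.
λ₁/λ₂ = (1/3² − 1/7²)/(1/1² − 1/2²) = 0.09070/0.7500 = 0.121.

0.121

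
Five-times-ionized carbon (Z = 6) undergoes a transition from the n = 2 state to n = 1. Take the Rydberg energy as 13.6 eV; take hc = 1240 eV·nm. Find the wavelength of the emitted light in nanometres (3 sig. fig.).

For Z = 6 the level energies scale as Z², so the effective Rydberg energy is 13.6 × 36 = 489.6 eV.
ΔE = 489.6 × (1/1² − 1/2²) = 489.6 × 0.7500 = 367.2 eV.
λ = hc/ΔE = 1240 / 367.2 = 3.38 nm.

3.38 nm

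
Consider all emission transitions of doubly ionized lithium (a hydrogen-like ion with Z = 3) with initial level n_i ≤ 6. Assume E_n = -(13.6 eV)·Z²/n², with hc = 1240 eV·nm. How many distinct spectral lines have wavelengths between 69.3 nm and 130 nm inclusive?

2

Enumerate all n_i → n_f pairs with 1 ≤ n_f < n_i ≤ 6 and compute λ = 1240 / [13.6·9·(1/n_f² − 1/n_i²)].
Lines falling in [69.3, 130] nm: 3→2 (72.94 nm), 6→3 (121.6 nm).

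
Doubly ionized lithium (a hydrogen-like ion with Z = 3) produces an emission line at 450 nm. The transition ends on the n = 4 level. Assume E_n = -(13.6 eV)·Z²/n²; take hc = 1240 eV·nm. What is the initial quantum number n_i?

The photon energy is ΔE = hc/λ = 1240 / 450 = 2.756 eV.
With Z = 3, ΔE = 122.4 × (1/n_f² − 1/n_i²), so 1/n_f² − 1/n_i² = 0.02251.
With n_f = 4: 1/n_i² = 1/16 − 0.02251 = 0.03999, so n_i ≈ 5.00.

n_i = 5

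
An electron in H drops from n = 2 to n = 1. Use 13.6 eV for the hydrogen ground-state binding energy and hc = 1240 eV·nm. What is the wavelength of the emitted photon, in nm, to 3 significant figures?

122 nm

ΔE = 13.60 × (1/1² − 1/2²) = 13.60 × 0.7500 = 10.20 eV.
λ = hc/ΔE = 1240 / 10.20 = 122 nm.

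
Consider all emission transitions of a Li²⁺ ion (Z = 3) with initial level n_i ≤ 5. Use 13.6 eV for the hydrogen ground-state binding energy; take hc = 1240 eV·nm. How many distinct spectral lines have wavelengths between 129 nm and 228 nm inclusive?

Enumerate all n_i → n_f pairs with 1 ≤ n_f < n_i ≤ 5 and compute λ = 1240 / [13.6·9·(1/n_f² − 1/n_i²)].
Lines falling in [129, 228] nm: 5→3 (142.5 nm), 4→3 (208.4 nm).

2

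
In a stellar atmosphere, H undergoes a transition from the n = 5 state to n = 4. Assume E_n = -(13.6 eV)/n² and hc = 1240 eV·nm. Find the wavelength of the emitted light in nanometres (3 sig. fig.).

4050 nm

ΔE = 13.60 × (1/4² − 1/5²) = 13.60 × 0.02250 = 0.3060 eV.
λ = hc/ΔE = 1240 / 0.3060 = 4050 nm.
This line belongs to the Brackett series.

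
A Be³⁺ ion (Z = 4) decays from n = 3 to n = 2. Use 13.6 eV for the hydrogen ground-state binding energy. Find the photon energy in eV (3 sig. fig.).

The Bohr energies scale as Z², so for Z = 4: E_n = −217.6/n² eV.
E_3 = −217.6/9 = −24.18 eV and E_2 = −217.6/4 = −54.40 eV.
The photon energy is |E_3 − E_2| = 30.2 eV.

30.2 eV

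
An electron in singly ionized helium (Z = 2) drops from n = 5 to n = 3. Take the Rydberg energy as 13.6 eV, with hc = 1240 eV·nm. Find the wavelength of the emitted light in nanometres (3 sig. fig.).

321 nm

For Z = 2 the level energies scale as Z², so the effective Rydberg energy is 13.6 × 4 = 54.40 eV.
ΔE = 54.40 × (1/3² − 1/5²) = 54.40 × 0.07111 = 3.868 eV.
λ = hc/ΔE = 1240 / 3.868 = 321 nm.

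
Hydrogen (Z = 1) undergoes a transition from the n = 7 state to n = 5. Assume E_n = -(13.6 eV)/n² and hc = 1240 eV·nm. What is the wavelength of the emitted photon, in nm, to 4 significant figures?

ΔE = 13.60 × (1/5² − 1/7²) = 13.60 × 0.01959 = 0.2664 eV.
λ = hc/ΔE = 1240 / 0.2664 = 4654 nm.
This line belongs to the Pfund series.

4654 nm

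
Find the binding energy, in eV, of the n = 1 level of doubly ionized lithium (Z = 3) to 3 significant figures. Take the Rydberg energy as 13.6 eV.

122 eV

E_n = −13.6 Z²/n² = −122.4/n² eV for Z = 3.
E_1 = −122.4/1 = −122 eV, so ionization (to E = 0) requires 122 eV.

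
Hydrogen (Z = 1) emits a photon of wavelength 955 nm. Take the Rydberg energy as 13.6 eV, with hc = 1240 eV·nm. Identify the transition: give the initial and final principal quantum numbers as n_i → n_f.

n_i = 8, n_f = 3

The photon energy is ΔE = hc/λ = 1240 / 955 = 1.298 eV.
With Z = 1, ΔE = 13.60 × (1/n_f² − 1/n_i²), so 1/n_f² − 1/n_i² = 0.09547.
Trying n_f = 3 gives 1/n_i² = 0.01564, i.e. n_i ≈ 8; this pair matches.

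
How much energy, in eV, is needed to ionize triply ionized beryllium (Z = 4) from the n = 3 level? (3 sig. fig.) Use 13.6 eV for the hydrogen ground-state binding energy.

24.2 eV

E_n = −13.6 Z²/n² = −217.6/n² eV for Z = 4.
E_3 = −217.6/9 = −24.2 eV, so ionization (to E = 0) requires 24.2 eV.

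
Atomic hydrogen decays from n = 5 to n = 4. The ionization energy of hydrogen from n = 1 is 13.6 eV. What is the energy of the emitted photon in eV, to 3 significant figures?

E_5 = −13.60/25 = −0.5440 eV and E_4 = −13.60/16 = −0.8500 eV.
The photon energy is |E_5 − E_4| = 0.306 eV.

0.306 eV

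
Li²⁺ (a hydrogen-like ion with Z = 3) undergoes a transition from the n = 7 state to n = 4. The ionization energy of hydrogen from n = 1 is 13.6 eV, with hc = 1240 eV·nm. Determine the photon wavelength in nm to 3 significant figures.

241 nm

For Z = 3 the level energies scale as Z², so the effective Rydberg energy is 13.6 × 9 = 122.4 eV.
ΔE = 122.4 × (1/4² − 1/7²) = 122.4 × 0.04209 = 5.152 eV.
λ = hc/ΔE = 1240 / 5.152 = 241 nm.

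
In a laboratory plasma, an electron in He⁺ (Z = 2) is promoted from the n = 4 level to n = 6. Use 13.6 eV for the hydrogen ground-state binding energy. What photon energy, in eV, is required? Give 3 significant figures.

1.89 eV

The Bohr energies scale as Z², so for Z = 2: E_n = −54.40/n² eV.
E_6 = −54.40/36 = −1.511 eV and E_4 = −54.40/16 = −3.400 eV.
The photon energy is |E_6 − E_4| = 1.89 eV.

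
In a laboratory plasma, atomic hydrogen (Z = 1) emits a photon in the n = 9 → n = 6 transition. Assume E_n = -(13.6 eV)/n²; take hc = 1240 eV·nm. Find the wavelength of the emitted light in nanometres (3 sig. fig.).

5910 nm

ΔE = 13.60 × (1/6² − 1/9²) = 13.60 × 0.01543 = 0.2099 eV.
λ = hc/ΔE = 1240 / 0.2099 = 5910 nm.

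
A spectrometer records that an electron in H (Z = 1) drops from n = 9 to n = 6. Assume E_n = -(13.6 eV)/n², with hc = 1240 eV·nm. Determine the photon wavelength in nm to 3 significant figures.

ΔE = 13.60 × (1/6² − 1/9²) = 13.60 × 0.01543 = 0.2099 eV.
λ = hc/ΔE = 1240 / 0.2099 = 5910 nm.

5910 nm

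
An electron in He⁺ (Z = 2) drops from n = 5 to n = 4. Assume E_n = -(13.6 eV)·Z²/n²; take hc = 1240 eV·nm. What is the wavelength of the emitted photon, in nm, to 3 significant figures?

For Z = 2 the level energies scale as Z², so the effective Rydberg energy is 13.6 × 4 = 54.40 eV.
ΔE = 54.40 × (1/4² − 1/5²) = 54.40 × 0.02250 = 1.224 eV.
λ = hc/ΔE = 1240 / 1.224 = 1010 nm.

1010 nm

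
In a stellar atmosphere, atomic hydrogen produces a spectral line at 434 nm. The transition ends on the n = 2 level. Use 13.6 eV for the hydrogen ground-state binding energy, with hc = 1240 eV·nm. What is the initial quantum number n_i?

n_i = 5

The photon energy is ΔE = hc/λ = 1240 / 434 = 2.857 eV.
With Z = 1, ΔE = 13.60 × (1/n_f² − 1/n_i²), so 1/n_f² − 1/n_i² = 0.2101.
With n_f = 2: 1/n_i² = 1/4 − 0.2101 = 0.03992, so n_i ≈ 5.01.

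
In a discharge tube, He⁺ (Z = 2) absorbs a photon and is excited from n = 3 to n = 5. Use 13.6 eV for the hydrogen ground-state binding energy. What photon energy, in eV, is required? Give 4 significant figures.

3.868 eV

The Bohr energies scale as Z², so for Z = 2: E_n = −54.40/n² eV.
E_5 = −54.40/25 = −2.176 eV and E_3 = −54.40/9 = −6.044 eV.
The photon energy is |E_5 − E_3| = 3.868 eV.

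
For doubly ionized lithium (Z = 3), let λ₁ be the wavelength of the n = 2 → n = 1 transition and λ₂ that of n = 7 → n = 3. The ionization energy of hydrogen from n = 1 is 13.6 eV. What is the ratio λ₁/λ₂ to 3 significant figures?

λ ∝ 1/ΔE ∝ 1/(1/n_f² − 1/n_i²), and the Z² and hc factors cancel in the ratio.
λ₁/λ₂ = (1/3² − 1/7²)/(1/1² − 1/2²) = 0.09070/0.7500 = 0.121.

0.121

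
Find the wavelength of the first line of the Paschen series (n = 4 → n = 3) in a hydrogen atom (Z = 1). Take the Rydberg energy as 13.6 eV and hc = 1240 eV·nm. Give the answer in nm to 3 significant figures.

The Paschen series terminates on n_f = 3; the first line has n_i = 3+1 = 4.
ΔE = 13.60 × (1/3² − 1/4²) = 0.6611 eV.
λ = 1240 / 0.6611 = 1880 nm.

1880 nm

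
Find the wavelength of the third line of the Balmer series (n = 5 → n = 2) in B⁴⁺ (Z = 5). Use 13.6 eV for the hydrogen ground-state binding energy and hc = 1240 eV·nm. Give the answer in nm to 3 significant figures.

17.4 nm

The Balmer series terminates on n_f = 2; the third line has n_i = 2+3 = 5.
ΔE = 340.0 × (1/2² − 1/5²) = 71.40 eV.
λ = 1240 / 71.40 = 17.4 nm.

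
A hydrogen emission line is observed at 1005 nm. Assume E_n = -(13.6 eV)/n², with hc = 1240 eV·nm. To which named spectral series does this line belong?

ΔE = 1240/1005 = 1.234 eV.
This matches 13.6 × (1/3² − 1/7²), so n_f = 3: the Paschen series.

Paschen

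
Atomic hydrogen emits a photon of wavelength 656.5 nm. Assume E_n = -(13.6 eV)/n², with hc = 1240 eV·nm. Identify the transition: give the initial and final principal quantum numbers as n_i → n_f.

The photon energy is ΔE = hc/λ = 1240 / 656.5 = 1.889 eV.
With Z = 1, ΔE = 13.60 × (1/n_f² − 1/n_i²), so 1/n_f² − 1/n_i² = 0.1389.
Trying n_f = 2 gives 1/n_i² = 0.1111, i.e. n_i ≈ 3; this pair matches.

n_i = 3, n_f = 2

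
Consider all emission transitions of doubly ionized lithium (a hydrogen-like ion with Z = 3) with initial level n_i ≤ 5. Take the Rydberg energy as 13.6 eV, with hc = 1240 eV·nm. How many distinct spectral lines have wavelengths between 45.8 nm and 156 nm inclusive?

Enumerate all n_i → n_f pairs with 1 ≤ n_f < n_i ≤ 5 and compute λ = 1240 / [13.6·9·(1/n_f² − 1/n_i²)].
Lines falling in [45.8, 156] nm: 5→2 (48.24 nm), 4→2 (54.03 nm), 3→2 (72.94 nm), 5→3 (142.5 nm).

4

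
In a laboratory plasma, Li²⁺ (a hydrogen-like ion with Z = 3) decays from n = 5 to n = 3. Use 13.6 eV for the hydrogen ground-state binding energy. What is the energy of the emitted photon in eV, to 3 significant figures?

The Bohr energies scale as Z², so for Z = 3: E_n = −122.4/n² eV.
E_5 = −122.4/25 = −4.896 eV and E_3 = −122.4/9 = −13.60 eV.
The photon energy is |E_5 − E_3| = 8.70 eV.

8.70 eV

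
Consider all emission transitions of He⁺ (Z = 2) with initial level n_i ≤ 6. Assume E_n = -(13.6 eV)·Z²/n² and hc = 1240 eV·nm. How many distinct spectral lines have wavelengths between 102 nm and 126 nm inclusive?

Enumerate all n_i → n_f pairs with 1 ≤ n_f < n_i ≤ 6 and compute λ = 1240 / [13.6·4·(1/n_f² − 1/n_i²)].
Lines falling in [102, 126] nm: 6→2 (102.6 nm), 5→2 (108.5 nm), 4→2 (121.6 nm).

3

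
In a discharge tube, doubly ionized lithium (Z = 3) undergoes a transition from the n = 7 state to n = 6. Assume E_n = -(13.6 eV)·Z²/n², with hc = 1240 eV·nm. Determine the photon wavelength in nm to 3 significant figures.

1370 nm

For Z = 3 the level energies scale as Z², so the effective Rydberg energy is 13.6 × 9 = 122.4 eV.
ΔE = 122.4 × (1/6² − 1/7²) = 122.4 × 0.007370 = 0.9020 eV.
λ = hc/ΔE = 1240 / 0.9020 = 1370 nm.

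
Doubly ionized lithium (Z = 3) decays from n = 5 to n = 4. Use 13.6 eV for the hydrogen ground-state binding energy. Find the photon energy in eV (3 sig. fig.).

The Bohr energies scale as Z², so for Z = 3: E_n = −122.4/n² eV.
E_5 = −122.4/25 = −4.896 eV and E_4 = −122.4/16 = −7.650 eV.
The photon energy is |E_5 − E_4| = 2.75 eV.

2.75 eV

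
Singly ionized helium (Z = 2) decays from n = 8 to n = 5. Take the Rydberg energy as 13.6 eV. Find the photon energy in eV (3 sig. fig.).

1.33 eV

The Bohr energies scale as Z², so for Z = 2: E_n = −54.40/n² eV.
E_8 = −54.40/64 = −0.8500 eV and E_5 = −54.40/25 = −2.176 eV.
The photon energy is |E_8 − E_5| = 1.33 eV.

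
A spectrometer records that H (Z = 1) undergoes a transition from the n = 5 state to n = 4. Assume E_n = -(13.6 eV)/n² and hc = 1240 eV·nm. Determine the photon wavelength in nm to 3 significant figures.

4050 nm

ΔE = 13.60 × (1/4² − 1/5²) = 13.60 × 0.02250 = 0.3060 eV.
λ = hc/ΔE = 1240 / 0.3060 = 4050 nm.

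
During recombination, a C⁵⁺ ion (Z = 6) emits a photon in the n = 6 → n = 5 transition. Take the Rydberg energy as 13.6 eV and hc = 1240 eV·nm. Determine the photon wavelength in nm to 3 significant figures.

207 nm

For Z = 6 the level energies scale as Z², so the effective Rydberg energy is 13.6 × 36 = 489.6 eV.
ΔE = 489.6 × (1/5² − 1/6²) = 489.6 × 0.01222 = 5.984 eV.
λ = hc/ΔE = 1240 / 5.984 = 207 nm.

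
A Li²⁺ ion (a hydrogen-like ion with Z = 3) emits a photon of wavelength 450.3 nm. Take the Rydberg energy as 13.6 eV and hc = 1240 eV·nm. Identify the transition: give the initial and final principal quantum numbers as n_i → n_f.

n_i = 5, n_f = 4

The photon energy is ΔE = hc/λ = 1240 / 450.3 = 2.754 eV.
With Z = 3, ΔE = 122.4 × (1/n_f² − 1/n_i²), so 1/n_f² − 1/n_i² = 0.02250.
Trying n_f = 4 gives 1/n_i² = 0.04000, i.e. n_i ≈ 5; this pair matches.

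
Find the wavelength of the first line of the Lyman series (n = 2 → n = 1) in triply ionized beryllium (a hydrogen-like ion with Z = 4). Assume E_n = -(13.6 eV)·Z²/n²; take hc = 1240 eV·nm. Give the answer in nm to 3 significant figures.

The Lyman series terminates on n_f = 1; the first line has n_i = 1+1 = 2.
ΔE = 217.6 × (1/1² − 1/2²) = 163.2 eV.
λ = 1240 / 163.2 = 7.60 nm.

7.60 nm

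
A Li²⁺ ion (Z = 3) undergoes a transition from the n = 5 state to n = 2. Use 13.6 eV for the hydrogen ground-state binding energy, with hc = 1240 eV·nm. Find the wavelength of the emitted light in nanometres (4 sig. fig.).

48.24 nm

For Z = 3 the level energies scale as Z², so the effective Rydberg energy is 13.6 × 9 = 122.4 eV.
ΔE = 122.4 × (1/2² − 1/5²) = 122.4 × 0.2100 = 25.70 eV.
λ = hc/ΔE = 1240 / 25.70 = 48.24 nm.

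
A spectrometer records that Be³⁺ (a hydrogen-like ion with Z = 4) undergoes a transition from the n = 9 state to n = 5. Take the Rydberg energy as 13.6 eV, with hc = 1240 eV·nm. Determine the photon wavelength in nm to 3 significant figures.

206 nm

For Z = 4 the level energies scale as Z², so the effective Rydberg energy is 13.6 × 16 = 217.6 eV.
ΔE = 217.6 × (1/5² − 1/9²) = 217.6 × 0.02765 = 6.018 eV.
λ = hc/ΔE = 1240 / 6.018 = 206 nm.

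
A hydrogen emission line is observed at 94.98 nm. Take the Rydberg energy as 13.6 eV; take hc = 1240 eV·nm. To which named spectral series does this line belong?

Lyman

ΔE = 1240/94.98 = 13.06 eV.
This matches 13.6 × (1/1² − 1/5²), so n_f = 1: the Lyman series.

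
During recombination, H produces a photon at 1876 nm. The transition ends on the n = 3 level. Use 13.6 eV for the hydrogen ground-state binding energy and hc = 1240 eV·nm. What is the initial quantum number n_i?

n_i = 4

The photon energy is ΔE = hc/λ = 1240 / 1876 = 0.6610 eV.
With Z = 1, ΔE = 13.60 × (1/n_f² − 1/n_i²), so 1/n_f² − 1/n_i² = 0.04860.
With n_f = 3: 1/n_i² = 1/9 − 0.04860 = 0.06251, so n_i ≈ 4.00.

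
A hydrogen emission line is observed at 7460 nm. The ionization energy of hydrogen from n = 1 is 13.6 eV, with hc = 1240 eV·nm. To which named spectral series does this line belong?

Pfund

ΔE = 1240/7460 = 0.1662 eV.
This matches 13.6 × (1/5² − 1/6²), so n_f = 5: the Pfund series.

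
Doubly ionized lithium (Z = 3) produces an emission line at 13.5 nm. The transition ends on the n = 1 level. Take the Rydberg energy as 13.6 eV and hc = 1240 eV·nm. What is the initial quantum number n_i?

The photon energy is ΔE = hc/λ = 1240 / 13.5 = 91.85 eV.
With Z = 3, ΔE = 122.4 × (1/n_f² − 1/n_i²), so 1/n_f² − 1/n_i² = 0.7504.
With n_f = 1: 1/n_i² = 1/1 − 0.7504 = 0.2496, so n_i ≈ 2.00.

n_i = 2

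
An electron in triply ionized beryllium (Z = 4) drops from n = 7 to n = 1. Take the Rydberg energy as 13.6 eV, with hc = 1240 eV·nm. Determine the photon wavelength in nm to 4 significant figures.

For Z = 4 the level energies scale as Z², so the effective Rydberg energy is 13.6 × 16 = 217.6 eV.
ΔE = 217.6 × (1/1² − 1/7²) = 217.6 × 0.9796 = 213.2 eV.
λ = hc/ΔE = 1240 / 213.2 = 5.817 nm.

5.817 nm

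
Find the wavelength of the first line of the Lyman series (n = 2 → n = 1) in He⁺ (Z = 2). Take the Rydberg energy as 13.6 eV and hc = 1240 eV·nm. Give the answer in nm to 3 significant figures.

30.4 nm

The Lyman series terminates on n_f = 1; the first line has n_i = 1+1 = 2.
ΔE = 54.40 × (1/1² − 1/2²) = 40.80 eV.
λ = 1240 / 40.80 = 30.4 nm.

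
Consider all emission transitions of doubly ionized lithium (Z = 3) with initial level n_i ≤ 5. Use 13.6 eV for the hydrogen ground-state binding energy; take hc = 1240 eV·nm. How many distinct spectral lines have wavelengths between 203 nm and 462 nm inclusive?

Enumerate all n_i → n_f pairs with 1 ≤ n_f < n_i ≤ 5 and compute λ = 1240 / [13.6·9·(1/n_f² − 1/n_i²)].
Lines falling in [203, 462] nm: 4→3 (208.4 nm), 5→4 (450.3 nm).

2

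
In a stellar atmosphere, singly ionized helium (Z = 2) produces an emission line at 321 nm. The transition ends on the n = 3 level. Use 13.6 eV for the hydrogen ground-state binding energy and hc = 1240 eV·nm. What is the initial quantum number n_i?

The photon energy is ΔE = hc/λ = 1240 / 321 = 3.863 eV.
With Z = 2, ΔE = 54.40 × (1/n_f² − 1/n_i²), so 1/n_f² − 1/n_i² = 0.07101.
With n_f = 3: 1/n_i² = 1/9 − 0.07101 = 0.04010, so n_i ≈ 4.99.

n_i = 5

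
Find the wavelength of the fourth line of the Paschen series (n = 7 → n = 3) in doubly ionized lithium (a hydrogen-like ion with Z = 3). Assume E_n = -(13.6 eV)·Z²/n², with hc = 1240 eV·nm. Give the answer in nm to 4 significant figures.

111.7 nm

The Paschen series terminates on n_f = 3; the fourth line has n_i = 3+4 = 7.
ΔE = 122.4 × (1/3² − 1/7²) = 11.10 eV.
λ = 1240 / 11.10 = 111.7 nm.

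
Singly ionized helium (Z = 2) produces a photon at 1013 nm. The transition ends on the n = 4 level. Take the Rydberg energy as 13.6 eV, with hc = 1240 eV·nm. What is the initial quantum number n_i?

n_i = 5

The photon energy is ΔE = hc/λ = 1240 / 1013 = 1.224 eV.
With Z = 2, ΔE = 54.40 × (1/n_f² − 1/n_i²), so 1/n_f² − 1/n_i² = 0.02250.
With n_f = 4: 1/n_i² = 1/16 − 0.02250 = 0.04000, so n_i ≈ 5.00.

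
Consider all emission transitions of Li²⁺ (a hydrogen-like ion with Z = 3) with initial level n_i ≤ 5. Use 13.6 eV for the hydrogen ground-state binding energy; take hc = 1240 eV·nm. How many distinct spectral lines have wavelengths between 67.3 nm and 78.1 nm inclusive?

1

Enumerate all n_i → n_f pairs with 1 ≤ n_f < n_i ≤ 5 and compute λ = 1240 / [13.6·9·(1/n_f² − 1/n_i²)].
Lines falling in [67.3, 78.1] nm: 3→2 (72.94 nm).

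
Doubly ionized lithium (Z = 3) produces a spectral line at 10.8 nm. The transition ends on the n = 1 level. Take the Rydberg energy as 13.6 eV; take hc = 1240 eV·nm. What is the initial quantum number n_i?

n_i = 4

The photon energy is ΔE = hc/λ = 1240 / 10.8 = 114.8 eV.
With Z = 3, ΔE = 122.4 × (1/n_f² − 1/n_i²), so 1/n_f² − 1/n_i² = 0.9380.
With n_f = 1: 1/n_i² = 1/1 − 0.9380 = 0.06197, so n_i ≈ 4.02.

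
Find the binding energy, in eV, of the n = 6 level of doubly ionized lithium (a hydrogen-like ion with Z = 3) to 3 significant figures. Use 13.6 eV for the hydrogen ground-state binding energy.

E_n = −13.6 Z²/n² = −122.4/n² eV for Z = 3.
E_6 = −122.4/36 = −3.40 eV, so ionization (to E = 0) requires 3.40 eV.

3.40 eV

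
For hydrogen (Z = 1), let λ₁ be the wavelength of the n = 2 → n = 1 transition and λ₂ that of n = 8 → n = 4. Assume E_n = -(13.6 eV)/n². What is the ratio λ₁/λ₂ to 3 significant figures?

0.0625

λ ∝ 1/ΔE ∝ 1/(1/n_f² − 1/n_i²), and the Z² and hc factors cancel in the ratio.
λ₁/λ₂ = (1/4² − 1/8²)/(1/1² − 1/2²) = 0.04688/0.7500 = 0.0625.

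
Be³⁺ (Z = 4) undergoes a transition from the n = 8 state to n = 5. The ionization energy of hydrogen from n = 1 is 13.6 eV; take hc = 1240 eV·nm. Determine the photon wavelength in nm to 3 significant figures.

For Z = 4 the level energies scale as Z², so the effective Rydberg energy is 13.6 × 16 = 217.6 eV.
ΔE = 217.6 × (1/5² − 1/8²) = 217.6 × 0.02438 = 5.304 eV.
λ = hc/ΔE = 1240 / 5.304 = 234 nm.

234 nm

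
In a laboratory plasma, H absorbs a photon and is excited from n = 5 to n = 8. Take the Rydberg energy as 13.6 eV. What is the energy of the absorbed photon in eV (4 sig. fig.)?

0.3315 eV

E_8 = −13.60/64 = −0.2125 eV and E_5 = −13.60/25 = −0.5440 eV.
The photon energy is |E_8 − E_5| = 0.3315 eV.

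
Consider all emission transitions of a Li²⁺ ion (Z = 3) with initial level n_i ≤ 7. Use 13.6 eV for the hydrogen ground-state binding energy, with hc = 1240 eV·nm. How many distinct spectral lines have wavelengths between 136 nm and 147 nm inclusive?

Enumerate all n_i → n_f pairs with 1 ≤ n_f < n_i ≤ 7 and compute λ = 1240 / [13.6·9·(1/n_f² − 1/n_i²)].
Lines falling in [136, 147] nm: 5→3 (142.5 nm).

1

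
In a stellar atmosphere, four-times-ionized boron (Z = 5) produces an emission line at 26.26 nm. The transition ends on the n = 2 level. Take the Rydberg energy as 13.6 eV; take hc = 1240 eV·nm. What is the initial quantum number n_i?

n_i = 3

The photon energy is ΔE = hc/λ = 1240 / 26.26 = 47.22 eV.
With Z = 5, ΔE = 340.0 × (1/n_f² − 1/n_i²), so 1/n_f² − 1/n_i² = 0.1389.
With n_f = 2: 1/n_i² = 1/4 − 0.1389 = 0.1111, so n_i ≈ 3.00.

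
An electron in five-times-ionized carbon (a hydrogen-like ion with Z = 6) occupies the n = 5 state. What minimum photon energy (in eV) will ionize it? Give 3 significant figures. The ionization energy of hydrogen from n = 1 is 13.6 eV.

E_n = −13.6 Z²/n² = −489.6/n² eV for Z = 6.
E_5 = −489.6/25 = −19.6 eV, so ionization (to E = 0) requires 19.6 eV.

19.6 eV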